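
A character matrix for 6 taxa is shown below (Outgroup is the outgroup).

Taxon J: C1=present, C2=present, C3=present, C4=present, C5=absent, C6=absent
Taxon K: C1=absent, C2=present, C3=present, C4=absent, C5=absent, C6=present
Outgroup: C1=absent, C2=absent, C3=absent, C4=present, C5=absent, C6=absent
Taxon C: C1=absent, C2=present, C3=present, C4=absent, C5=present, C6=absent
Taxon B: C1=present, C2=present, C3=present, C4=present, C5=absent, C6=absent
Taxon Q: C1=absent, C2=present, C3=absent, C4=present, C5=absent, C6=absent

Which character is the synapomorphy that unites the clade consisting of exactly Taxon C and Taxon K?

Character polarity is set by the outgroup: the derived state is whichever differs from the outgroup's state, so for C4 the derived state is 'absent', and for the remaining characters it is 'present'.
Only Taxon B and Taxon J show the derived state 'present' for C1, supporting them as a clade.
All ingroup taxa share the derived state 'present' for C2; it defines the ingroup but does not resolve relationships within it.
Only Taxon B, Taxon C, Taxon J, and Taxon K show the derived state 'present' for C3, supporting them as a clade.
C4 (derived state 'absent') is shared by Taxon C and Taxon K — a synapomorphy uniting that clade.
C5: derived state 'present' in Taxon C only — an autapomorphy, so it tells us nothing about relationships among taxa.
C6 (derived state 'present') is unique to Taxon K (autapomorphy; uninformative for grouping).
Most parsimonious ingroup topology: (Taxon Q,((Taxon B,Taxon J),(Taxon K,Taxon C))).
The clade {Taxon C, Taxon K} is supported by C4: its derived state 'absent' occurs in exactly those taxa and in no other taxon (including the outgroup).

C4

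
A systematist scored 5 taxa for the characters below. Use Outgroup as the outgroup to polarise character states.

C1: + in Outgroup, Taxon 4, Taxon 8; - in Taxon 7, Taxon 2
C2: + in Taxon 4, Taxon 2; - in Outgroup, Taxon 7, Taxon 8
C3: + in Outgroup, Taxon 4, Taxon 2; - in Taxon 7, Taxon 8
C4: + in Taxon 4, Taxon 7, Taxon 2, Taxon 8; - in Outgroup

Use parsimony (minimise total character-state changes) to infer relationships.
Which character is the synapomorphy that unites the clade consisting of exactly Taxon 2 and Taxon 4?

C2

Character polarity is set by the outgroup: the derived state is whichever differs from the outgroup's state, so for C1, C3 the derived state is '-', and for the remaining characters it is '+'.
C1 groups Taxon 2 and Taxon 7, which is incompatible with the clades supported by the remaining characters; treating it as convergent (homoplasy) costs fewer steps than any alternative tree.
Only Taxon 2 and Taxon 4 show the derived state '+' for C2, supporting them as a clade.
Only Taxon 7 and Taxon 8 show the derived state '-' for C3, supporting them as a clade.
All ingroup taxa share the derived state '+' for C4; it defines the ingroup but does not resolve relationships within it.
Most parsimonious ingroup topology: ((Taxon 4,Taxon 2),(Taxon 7,Taxon 8)).
The clade {Taxon 2, Taxon 4} is supported by C2: its derived state '+' occurs in exactly those taxa and in no other taxon (including the outgroup).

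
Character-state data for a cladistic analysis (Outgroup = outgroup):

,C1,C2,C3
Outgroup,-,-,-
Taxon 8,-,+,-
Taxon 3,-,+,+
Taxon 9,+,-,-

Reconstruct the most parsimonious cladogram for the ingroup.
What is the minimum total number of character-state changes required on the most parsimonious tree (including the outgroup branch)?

The outgroup has state '-' for every character, so '+' is the derived state throughout.
C1: derived state '+' in Taxon 9 only — an autapomorphy, so it tells us nothing about relationships among taxa.
Only Taxon 3 and Taxon 8 show the derived state '+' for C2, supporting them as a clade.
C3: derived state '+' in Taxon 3 only — an autapomorphy, so it tells us nothing about relationships among taxa.
Most parsimonious ingroup topology: ((Taxon 8,Taxon 3),Taxon 9).
Changes per character on this tree: C1: 1; C2: 1; C3: 1.
Total = 3.

3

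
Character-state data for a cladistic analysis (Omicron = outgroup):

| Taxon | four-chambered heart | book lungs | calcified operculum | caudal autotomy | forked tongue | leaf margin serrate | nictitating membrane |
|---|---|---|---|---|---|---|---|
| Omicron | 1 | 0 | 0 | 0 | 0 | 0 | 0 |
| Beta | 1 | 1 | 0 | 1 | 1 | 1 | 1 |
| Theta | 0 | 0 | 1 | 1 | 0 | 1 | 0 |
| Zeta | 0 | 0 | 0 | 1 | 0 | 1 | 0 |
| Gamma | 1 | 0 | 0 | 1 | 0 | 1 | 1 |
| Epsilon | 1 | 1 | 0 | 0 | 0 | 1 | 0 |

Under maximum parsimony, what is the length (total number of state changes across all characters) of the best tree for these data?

Character polarity is set by the outgroup: the derived state is whichever differs from the outgroup's state, so for four-chambered heart the derived state is '0', and for the remaining characters it is '1'.
four-chambered heart (derived state '0') is shared by Theta and Zeta — a synapomorphy uniting that clade.
book lungs groups Beta and Epsilon, which is incompatible with the clades supported by the remaining characters; treating it as convergent (homoplasy) costs fewer steps than any alternative tree.
calcified operculum (derived state '1') is unique to Theta (autapomorphy; uninformative for grouping).
Only Beta, Gamma, Theta, and Zeta show the derived state '1' for caudal autotomy, supporting them as a clade.
forked tongue (derived state '1') is unique to Beta (autapomorphy; uninformative for grouping).
All ingroup taxa share the derived state '1' for leaf margin serrate; it defines the ingroup but does not resolve relationships within it.
Only Beta and Gamma show the derived state '1' for nictitating membrane, supporting them as a clade.
Most parsimonious ingroup topology: (((Beta,Gamma),(Theta,Zeta)),Epsilon).
Changes per character on this tree: four-chambered heart: 1; book lungs: 2; calcified operculum: 1; caudal autotomy: 1; forked tongue: 1; leaf margin serrate: 1; nictitating membrane: 1.
Total = 8.

8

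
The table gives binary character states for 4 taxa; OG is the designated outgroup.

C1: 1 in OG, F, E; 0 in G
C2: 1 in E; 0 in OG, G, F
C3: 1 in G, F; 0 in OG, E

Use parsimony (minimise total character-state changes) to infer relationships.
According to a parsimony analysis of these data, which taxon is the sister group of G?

Character polarity is set by the outgroup: the derived state is whichever differs from the outgroup's state, so for C1 the derived state is '0', and for the remaining characters it is '1'.
C1: derived state '0' in G only — an autapomorphy, so it tells us nothing about relationships among taxa.
C2 (derived state '1') is unique to E (autapomorphy; uninformative for grouping).
C3: derived state '1' in F and G only — synapomorphy for {F, G}.
Most parsimonious ingroup topology: ((G,F),E).
G and F form a cherry on this tree, so they are sister taxa.

F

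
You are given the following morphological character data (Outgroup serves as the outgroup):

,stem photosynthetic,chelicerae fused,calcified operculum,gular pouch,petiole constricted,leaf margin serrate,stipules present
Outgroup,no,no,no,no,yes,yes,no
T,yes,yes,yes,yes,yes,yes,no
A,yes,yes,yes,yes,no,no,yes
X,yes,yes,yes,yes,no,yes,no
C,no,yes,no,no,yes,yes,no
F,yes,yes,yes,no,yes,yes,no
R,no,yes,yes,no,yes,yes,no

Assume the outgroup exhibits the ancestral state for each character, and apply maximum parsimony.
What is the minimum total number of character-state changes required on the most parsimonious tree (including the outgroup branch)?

Character polarity is set by the outgroup: the derived state is whichever differs from the outgroup's state, so for petiole constricted, leaf margin serrate the derived state is 'no', and for the remaining characters it is 'yes'.
stem photosynthetic: derived state 'yes' in A, F, T, and X only — synapomorphy for {A, F, T, X}.
chelicerae fused (derived state 'yes') is shared by all ingroup taxa — unites the whole ingroup.
calcified operculum: derived state 'yes' in A, F, R, T, and X only — synapomorphy for {A, F, R, T, X}.
Only A, T, and X show the derived state 'yes' for gular pouch, supporting them as a clade.
Only A and X show the derived state 'no' for petiole constricted, supporting them as a clade.
leaf margin serrate: derived state 'no' in A only — an autapomorphy, so it tells us nothing about relationships among taxa.
stipules present (derived state 'yes') is unique to A (autapomorphy; uninformative for grouping).
Most parsimonious ingroup topology: ((R,((T,(X,A)),F)),C).
Changes per character on this tree: stem photosynthetic: 1; chelicerae fused: 1; calcified operculum: 1; gular pouch: 1; petiole constricted: 1; leaf margin serrate: 1; stipules present: 1.
Total = 7.

7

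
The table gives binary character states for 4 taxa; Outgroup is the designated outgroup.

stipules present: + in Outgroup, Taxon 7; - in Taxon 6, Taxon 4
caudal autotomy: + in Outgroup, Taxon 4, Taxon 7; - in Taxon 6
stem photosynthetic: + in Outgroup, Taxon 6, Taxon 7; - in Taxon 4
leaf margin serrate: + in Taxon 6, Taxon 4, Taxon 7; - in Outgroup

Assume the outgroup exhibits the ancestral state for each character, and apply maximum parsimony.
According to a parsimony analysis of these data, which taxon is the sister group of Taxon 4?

Character polarity is set by the outgroup: the derived state is whichever differs from the outgroup's state, so for stipules present, caudal autotomy, stem photosynthetic the derived state is '-', and for the remaining characters it is '+'.
Only Taxon 4 and Taxon 6 show the derived state '-' for stipules present, supporting them as a clade.
caudal autotomy: derived state '-' in Taxon 6 only — an autapomorphy, so it tells us nothing about relationships among taxa.
stem photosynthetic (derived state '-') is unique to Taxon 4 (autapomorphy; uninformative for grouping).
leaf margin serrate (derived state '+') is shared by all ingroup taxa — unites the whole ingroup.
Most parsimonious ingroup topology: ((Taxon 6,Taxon 4),Taxon 7).
Taxon 4 and Taxon 6 form a cherry on this tree, so they are sister taxa.

Taxon 6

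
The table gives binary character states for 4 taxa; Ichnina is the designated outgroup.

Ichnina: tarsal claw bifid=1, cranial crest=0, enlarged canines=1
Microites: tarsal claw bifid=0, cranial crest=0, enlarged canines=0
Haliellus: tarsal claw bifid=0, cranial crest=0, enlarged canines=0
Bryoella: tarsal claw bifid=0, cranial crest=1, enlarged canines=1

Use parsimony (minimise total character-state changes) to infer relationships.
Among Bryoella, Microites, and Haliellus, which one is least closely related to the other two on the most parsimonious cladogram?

Character polarity is set by the outgroup: the derived state is whichever differs from the outgroup's state, so for tarsal claw bifid, enlarged canines the derived state is '0', and for the remaining characters it is '1'.
All ingroup taxa share the derived state '0' for tarsal claw bifid; it defines the ingroup but does not resolve relationships within it.
cranial crest (derived state '1') is unique to Bryoella (autapomorphy; uninformative for grouping).
Only Haliellus and Microites show the derived state '0' for enlarged canines, supporting them as a clade.
Most parsimonious ingroup topology: (Bryoella,(Microites,Haliellus)).
Haliellus and Microites share a more recent common ancestor with each other than either does with Bryoella, so Bryoella is the least closely related of the three.

Bryoella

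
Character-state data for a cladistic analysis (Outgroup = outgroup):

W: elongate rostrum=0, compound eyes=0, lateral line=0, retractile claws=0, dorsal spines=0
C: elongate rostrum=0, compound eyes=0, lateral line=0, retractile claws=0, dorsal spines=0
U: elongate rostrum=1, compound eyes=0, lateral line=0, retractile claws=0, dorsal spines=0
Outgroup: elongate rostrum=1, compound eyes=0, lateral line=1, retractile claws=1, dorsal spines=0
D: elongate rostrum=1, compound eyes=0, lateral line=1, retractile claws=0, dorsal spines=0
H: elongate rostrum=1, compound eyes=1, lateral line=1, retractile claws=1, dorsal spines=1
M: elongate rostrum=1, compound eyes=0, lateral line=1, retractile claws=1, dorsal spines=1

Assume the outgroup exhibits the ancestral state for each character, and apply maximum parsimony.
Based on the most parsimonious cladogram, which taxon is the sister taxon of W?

C

Character polarity is set by the outgroup: the derived state is whichever differs from the outgroup's state, so for elongate rostrum, lateral line, retractile claws the derived state is '0', and for the remaining characters it is '1'.
elongate rostrum (derived state '0') is shared by C and W — a synapomorphy uniting that clade.
compound eyes (derived state '1') is unique to H (autapomorphy; uninformative for grouping).
Only C, U, and W show the derived state '0' for lateral line, supporting them as a clade.
Only C, D, U, and W show the derived state '0' for retractile claws, supporting them as a clade.
dorsal spines (derived state '1') is shared by H and M — a synapomorphy uniting that clade.
Most parsimonious ingroup topology: ((M,H),(((W,C),U),D)).
W and C form a cherry on this tree, so they are sister taxa.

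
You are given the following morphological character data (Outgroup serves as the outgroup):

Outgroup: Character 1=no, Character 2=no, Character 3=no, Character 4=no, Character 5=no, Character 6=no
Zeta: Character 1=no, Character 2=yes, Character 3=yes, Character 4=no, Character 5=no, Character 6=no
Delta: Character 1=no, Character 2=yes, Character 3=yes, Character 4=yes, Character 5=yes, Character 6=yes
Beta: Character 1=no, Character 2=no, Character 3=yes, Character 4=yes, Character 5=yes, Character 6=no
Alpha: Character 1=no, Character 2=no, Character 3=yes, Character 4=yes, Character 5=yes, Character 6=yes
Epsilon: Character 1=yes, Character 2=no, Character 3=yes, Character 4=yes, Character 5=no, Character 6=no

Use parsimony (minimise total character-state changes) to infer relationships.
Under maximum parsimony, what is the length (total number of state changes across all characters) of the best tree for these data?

The outgroup has state 'no' for every character, so 'yes' is the derived state throughout.
Character 1 (derived state 'yes') is unique to Epsilon (autapomorphy; uninformative for grouping).
Character 2 groups Delta and Zeta, which is incompatible with the clades supported by the remaining characters; treating it as convergent (homoplasy) costs fewer steps than any alternative tree.
Character 3 (derived state 'yes') is shared by all ingroup taxa — unites the whole ingroup.
Only Alpha, Beta, Delta, and Epsilon show the derived state 'yes' for Character 4, supporting them as a clade.
Only Alpha, Beta, and Delta show the derived state 'yes' for Character 5, supporting them as a clade.
Character 6: derived state 'yes' in Alpha and Delta only — synapomorphy for {Alpha, Delta}.
Most parsimonious ingroup topology: (Zeta,(((Delta,Alpha),Beta),Epsilon)).
Changes per character on this tree: Character 1: 1; Character 2: 2; Character 3: 1; Character 4: 1; Character 5: 1; Character 6: 1.
Total = 7.

7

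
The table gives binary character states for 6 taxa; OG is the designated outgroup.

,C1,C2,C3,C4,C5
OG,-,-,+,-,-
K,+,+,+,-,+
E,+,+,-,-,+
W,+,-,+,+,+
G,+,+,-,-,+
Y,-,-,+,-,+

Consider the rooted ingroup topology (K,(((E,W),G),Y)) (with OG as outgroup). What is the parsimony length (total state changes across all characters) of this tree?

Map each character onto (K,(((E,W),G),Y)) (rooted by OG) and count the minimum state changes it requires (Fitch parsimony):
C1: 2; C2: 3; C3: 2; C4: 1; C5: 1.
Total tree length = 9.

9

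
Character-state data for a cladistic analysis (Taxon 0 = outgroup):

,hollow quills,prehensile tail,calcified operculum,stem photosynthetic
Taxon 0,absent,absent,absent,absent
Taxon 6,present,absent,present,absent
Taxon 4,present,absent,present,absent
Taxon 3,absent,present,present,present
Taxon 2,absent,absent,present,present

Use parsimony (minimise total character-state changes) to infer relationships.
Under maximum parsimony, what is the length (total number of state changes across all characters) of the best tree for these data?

The outgroup has state 'absent' for every character, so 'present' is the derived state throughout.
Only Taxon 4 and Taxon 6 show the derived state 'present' for hollow quills, supporting them as a clade.
prehensile tail (derived state 'present') is unique to Taxon 3 (autapomorphy; uninformative for grouping).
calcified operculum (derived state 'present') is shared by all ingroup taxa — unites the whole ingroup.
stem photosynthetic: derived state 'present' in Taxon 2 and Taxon 3 only — synapomorphy for {Taxon 2, Taxon 3}.
Most parsimonious ingroup topology: ((Taxon 6,Taxon 4),(Taxon 3,Taxon 2)).
Changes per character on this tree: hollow quills: 1; prehensile tail: 1; calcified operculum: 1; stem photosynthetic: 1.
Total = 4.

4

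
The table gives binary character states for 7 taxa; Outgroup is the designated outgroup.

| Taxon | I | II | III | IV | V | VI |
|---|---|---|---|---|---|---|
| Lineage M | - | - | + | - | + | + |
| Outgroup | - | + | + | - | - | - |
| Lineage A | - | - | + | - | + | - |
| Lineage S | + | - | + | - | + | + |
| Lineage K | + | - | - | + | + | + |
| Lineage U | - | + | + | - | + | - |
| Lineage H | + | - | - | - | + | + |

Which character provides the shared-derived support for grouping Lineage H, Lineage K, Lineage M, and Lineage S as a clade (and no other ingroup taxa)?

VI

Character polarity is set by the outgroup: the derived state is whichever differs from the outgroup's state, so for II, III the derived state is '-', and for the remaining characters it is '+'.
I (derived state '+') is shared by Lineage H, Lineage K, and Lineage S — a synapomorphy uniting that clade.
II (derived state '-') is shared by Lineage A, Lineage H, Lineage K, Lineage M, and Lineage S — a synapomorphy uniting that clade.
III (derived state '-') is shared by Lineage H and Lineage K — a synapomorphy uniting that clade.
IV (derived state '+') is unique to Lineage K (autapomorphy; uninformative for grouping).
V (derived state '+') is shared by all ingroup taxa — unites the whole ingroup.
VI: derived state '+' in Lineage H, Lineage K, Lineage M, and Lineage S only — synapomorphy for {Lineage H, Lineage K, Lineage M, Lineage S}.
Most parsimonious ingroup topology: (((((Lineage K,Lineage H),Lineage S),Lineage M),Lineage A),Lineage U).
The clade {Lineage H, Lineage K, Lineage M, Lineage S} is supported by VI: its derived state '+' occurs in exactly those taxa and in no other taxon (including the outgroup).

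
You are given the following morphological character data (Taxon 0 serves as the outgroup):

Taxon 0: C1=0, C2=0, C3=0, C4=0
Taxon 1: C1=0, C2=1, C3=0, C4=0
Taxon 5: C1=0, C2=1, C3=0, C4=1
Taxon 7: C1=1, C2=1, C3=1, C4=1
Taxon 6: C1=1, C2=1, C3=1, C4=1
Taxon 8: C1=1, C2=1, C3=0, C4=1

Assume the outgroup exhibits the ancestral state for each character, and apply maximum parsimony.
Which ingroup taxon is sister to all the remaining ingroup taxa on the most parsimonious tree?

Taxon 1

The outgroup has state '0' for every character, so '1' is the derived state throughout.
C1 (derived state '1') is shared by Taxon 6, Taxon 7, and Taxon 8 — a synapomorphy uniting that clade.
C2 (derived state '1') is shared by all ingroup taxa — unites the whole ingroup.
C3: derived state '1' in Taxon 6 and Taxon 7 only — synapomorphy for {Taxon 6, Taxon 7}.
Only Taxon 5, Taxon 6, Taxon 7, and Taxon 8 show the derived state '1' for C4, supporting them as a clade.
Most parsimonious ingroup topology: (Taxon 1,(Taxon 5,((Taxon 7,Taxon 6),Taxon 8))).
Taxon 1 is sister to the clade containing all other ingroup taxa, so it is the earliest-diverging (most basal) ingroup lineage.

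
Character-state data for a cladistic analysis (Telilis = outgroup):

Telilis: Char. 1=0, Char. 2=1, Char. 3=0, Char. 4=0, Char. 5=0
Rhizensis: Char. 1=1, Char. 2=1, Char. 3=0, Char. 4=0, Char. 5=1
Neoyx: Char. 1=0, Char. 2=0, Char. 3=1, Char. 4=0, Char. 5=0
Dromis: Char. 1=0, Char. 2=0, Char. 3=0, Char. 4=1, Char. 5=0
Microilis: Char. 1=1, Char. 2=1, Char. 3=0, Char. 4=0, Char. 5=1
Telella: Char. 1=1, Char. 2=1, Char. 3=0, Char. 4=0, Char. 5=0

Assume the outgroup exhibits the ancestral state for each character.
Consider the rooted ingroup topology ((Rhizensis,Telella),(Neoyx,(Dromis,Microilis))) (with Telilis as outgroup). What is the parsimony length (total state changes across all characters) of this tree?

Map each character onto ((Rhizensis,Telella),(Neoyx,(Dromis,Microilis))) (rooted by Telilis) and count the minimum state changes it requires (Fitch parsimony):
Char. 1: 2; Char. 2: 2; Char. 3: 1; Char. 4: 1; Char. 5: 2.
Total tree length = 8.

8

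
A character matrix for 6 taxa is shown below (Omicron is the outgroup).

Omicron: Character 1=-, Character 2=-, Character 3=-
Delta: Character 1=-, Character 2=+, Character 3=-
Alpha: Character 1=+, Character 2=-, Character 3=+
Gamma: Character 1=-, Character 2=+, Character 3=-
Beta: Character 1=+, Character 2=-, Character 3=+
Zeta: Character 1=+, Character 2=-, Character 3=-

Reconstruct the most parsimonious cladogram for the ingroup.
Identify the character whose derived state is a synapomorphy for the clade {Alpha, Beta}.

The outgroup has state '-' for every character, so '+' is the derived state throughout.
Character 1 (derived state '+') is shared by Alpha, Beta, and Zeta — a synapomorphy uniting that clade.
Character 2: derived state '+' in Delta and Gamma only — synapomorphy for {Delta, Gamma}.
Only Alpha and Beta show the derived state '+' for Character 3, supporting them as a clade.
Most parsimonious ingroup topology: ((Delta,Gamma),((Alpha,Beta),Zeta)).
The clade {Alpha, Beta} is supported by Character 3: its derived state '+' occurs in exactly those taxa and in no other taxon (including the outgroup).

Character 3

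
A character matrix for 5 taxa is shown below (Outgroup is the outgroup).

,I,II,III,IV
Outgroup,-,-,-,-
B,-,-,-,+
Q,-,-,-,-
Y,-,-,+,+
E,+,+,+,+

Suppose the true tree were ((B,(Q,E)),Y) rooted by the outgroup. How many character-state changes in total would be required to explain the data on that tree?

6

Map each character onto ((B,(Q,E)),Y) (rooted by Outgroup) and count the minimum state changes it requires (Fitch parsimony):
I: 1; II: 1; III: 2; IV: 2.
Total tree length = 6.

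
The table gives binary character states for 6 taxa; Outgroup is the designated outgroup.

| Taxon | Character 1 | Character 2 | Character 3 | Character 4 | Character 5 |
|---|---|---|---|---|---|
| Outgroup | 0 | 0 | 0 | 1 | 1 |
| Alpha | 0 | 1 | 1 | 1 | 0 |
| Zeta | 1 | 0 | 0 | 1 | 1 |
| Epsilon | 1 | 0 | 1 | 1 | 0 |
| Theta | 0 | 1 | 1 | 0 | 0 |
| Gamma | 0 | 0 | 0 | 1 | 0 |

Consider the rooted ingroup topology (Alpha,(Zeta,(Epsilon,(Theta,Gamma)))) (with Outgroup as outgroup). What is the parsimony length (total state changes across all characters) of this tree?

Map each character onto (Alpha,(Zeta,(Epsilon,(Theta,Gamma)))) (rooted by Outgroup) and count the minimum state changes it requires (Fitch parsimony):
Character 1: 2; Character 2: 2; Character 3: 3; Character 4: 1; Character 5: 2.
Total tree length = 10.

10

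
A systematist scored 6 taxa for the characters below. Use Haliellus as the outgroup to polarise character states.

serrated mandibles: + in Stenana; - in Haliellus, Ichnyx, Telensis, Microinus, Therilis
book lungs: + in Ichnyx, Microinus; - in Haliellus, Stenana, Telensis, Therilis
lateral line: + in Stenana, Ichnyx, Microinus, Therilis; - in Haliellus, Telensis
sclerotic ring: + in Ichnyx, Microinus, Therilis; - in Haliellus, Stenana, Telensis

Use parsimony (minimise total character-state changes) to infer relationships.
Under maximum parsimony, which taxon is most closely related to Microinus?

The outgroup has state '-' for every character, so '+' is the derived state throughout.
serrated mandibles: derived state '+' in Stenana only — an autapomorphy, so it tells us nothing about relationships among taxa.
book lungs: derived state '+' in Ichnyx and Microinus only — synapomorphy for {Ichnyx, Microinus}.
Only Ichnyx, Microinus, Stenana, and Therilis show the derived state '+' for lateral line, supporting them as a clade.
sclerotic ring: derived state '+' in Ichnyx, Microinus, and Therilis only — synapomorphy for {Ichnyx, Microinus, Therilis}.
Most parsimonious ingroup topology: ((((Microinus,Ichnyx),Therilis),Stenana),Telensis).
Microinus and Ichnyx form a cherry on this tree, so they are sister taxa.

Ichnyx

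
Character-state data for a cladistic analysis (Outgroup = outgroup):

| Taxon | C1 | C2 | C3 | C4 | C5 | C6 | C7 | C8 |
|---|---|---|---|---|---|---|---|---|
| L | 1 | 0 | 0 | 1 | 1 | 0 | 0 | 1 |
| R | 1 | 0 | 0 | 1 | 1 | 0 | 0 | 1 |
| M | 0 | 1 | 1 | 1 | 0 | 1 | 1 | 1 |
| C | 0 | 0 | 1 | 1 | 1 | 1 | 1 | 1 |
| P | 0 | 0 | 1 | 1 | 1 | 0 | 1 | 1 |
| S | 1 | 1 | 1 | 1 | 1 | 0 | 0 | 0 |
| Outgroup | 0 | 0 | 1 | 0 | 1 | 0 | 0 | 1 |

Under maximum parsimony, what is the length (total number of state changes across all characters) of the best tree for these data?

9

Character polarity is set by the outgroup: the derived state is whichever differs from the outgroup's state, so for C3, C5, C8 the derived state is '0', and for the remaining characters it is '1'.
C1: derived state '1' in L, R, and S only — synapomorphy for {L, R, S}.
C2 groups M and S, which is incompatible with the clades supported by the remaining characters; treating it as convergent (homoplasy) costs fewer steps than any alternative tree.
Only L and R show the derived state '0' for C3, supporting them as a clade.
All ingroup taxa share the derived state '1' for C4; it defines the ingroup but does not resolve relationships within it.
C5: derived state '0' in M only — an autapomorphy, so it tells us nothing about relationships among taxa.
Only C and M show the derived state '1' for C6, supporting them as a clade.
C7 (derived state '1') is shared by C, M, and P — a synapomorphy uniting that clade.
C8 (derived state '0') is unique to S (autapomorphy; uninformative for grouping).
Most parsimonious ingroup topology: ((S,(L,R)),((M,C),P)).
Changes per character on this tree: C1: 1; C2: 2; C3: 1; C4: 1; C5: 1; C6: 1; C7: 1; C8: 1.
Total = 9.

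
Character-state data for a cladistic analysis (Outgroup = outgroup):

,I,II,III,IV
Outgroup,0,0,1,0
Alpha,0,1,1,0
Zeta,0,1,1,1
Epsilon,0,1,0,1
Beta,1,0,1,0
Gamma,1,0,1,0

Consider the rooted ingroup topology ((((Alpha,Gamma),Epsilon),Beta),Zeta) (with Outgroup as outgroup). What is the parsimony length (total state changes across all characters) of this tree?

8

Map each character onto ((((Alpha,Gamma),Epsilon),Beta),Zeta) (rooted by Outgroup) and count the minimum state changes it requires (Fitch parsimony):
I: 2; II: 3; III: 1; IV: 2.
Total tree length = 8.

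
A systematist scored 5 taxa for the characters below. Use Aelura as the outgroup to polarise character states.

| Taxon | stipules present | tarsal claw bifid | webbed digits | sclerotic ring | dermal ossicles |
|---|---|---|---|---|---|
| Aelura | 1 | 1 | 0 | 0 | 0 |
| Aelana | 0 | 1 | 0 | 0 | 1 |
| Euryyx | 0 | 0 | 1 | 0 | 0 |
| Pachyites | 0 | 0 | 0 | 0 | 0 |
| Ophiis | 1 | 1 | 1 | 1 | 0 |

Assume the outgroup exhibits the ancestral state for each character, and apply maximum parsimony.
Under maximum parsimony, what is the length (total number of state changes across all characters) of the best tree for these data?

Character polarity is set by the outgroup: the derived state is whichever differs from the outgroup's state, so for stipules present, tarsal claw bifid the derived state is '0', and for the remaining characters it is '1'.
stipules present (derived state '0') is shared by Aelana, Euryyx, and Pachyites — a synapomorphy uniting that clade.
tarsal claw bifid: derived state '0' in Euryyx and Pachyites only — synapomorphy for {Euryyx, Pachyites}.
webbed digits (state '1') occurs in Euryyx and Ophiis but conflicts with the nesting implied by the other characters — most parsimoniously interpreted as homoplasy.
sclerotic ring: derived state '1' in Ophiis only — an autapomorphy, so it tells us nothing about relationships among taxa.
dermal ossicles: derived state '1' in Aelana only — an autapomorphy, so it tells us nothing about relationships among taxa.
Most parsimonious ingroup topology: ((Aelana,(Euryyx,Pachyites)),Ophiis).
Changes per character on this tree: stipules present: 1; tarsal claw bifid: 1; webbed digits: 2; sclerotic ring: 1; dermal ossicles: 1.
Total = 6.

6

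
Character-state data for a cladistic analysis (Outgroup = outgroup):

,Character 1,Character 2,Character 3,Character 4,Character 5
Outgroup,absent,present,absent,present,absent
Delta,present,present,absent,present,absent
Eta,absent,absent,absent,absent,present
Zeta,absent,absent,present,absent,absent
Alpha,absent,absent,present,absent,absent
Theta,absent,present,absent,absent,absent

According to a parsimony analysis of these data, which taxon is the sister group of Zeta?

Character polarity is set by the outgroup: the derived state is whichever differs from the outgroup's state, so for Character 2, Character 4 the derived state is 'absent', and for the remaining characters it is 'present'.
Character 1 (derived state 'present') is unique to Delta (autapomorphy; uninformative for grouping).
Only Alpha, Eta, and Zeta show the derived state 'absent' for Character 2, supporting them as a clade.
Character 3 (derived state 'present') is shared by Alpha and Zeta — a synapomorphy uniting that clade.
Character 4 (derived state 'absent') is shared by Alpha, Eta, Theta, and Zeta — a synapomorphy uniting that clade.
Character 5 (derived state 'present') is unique to Eta (autapomorphy; uninformative for grouping).
Most parsimonious ingroup topology: (Delta,((Eta,(Zeta,Alpha)),Theta)).
Zeta and Alpha form a cherry on this tree, so they are sister taxa.

Alpha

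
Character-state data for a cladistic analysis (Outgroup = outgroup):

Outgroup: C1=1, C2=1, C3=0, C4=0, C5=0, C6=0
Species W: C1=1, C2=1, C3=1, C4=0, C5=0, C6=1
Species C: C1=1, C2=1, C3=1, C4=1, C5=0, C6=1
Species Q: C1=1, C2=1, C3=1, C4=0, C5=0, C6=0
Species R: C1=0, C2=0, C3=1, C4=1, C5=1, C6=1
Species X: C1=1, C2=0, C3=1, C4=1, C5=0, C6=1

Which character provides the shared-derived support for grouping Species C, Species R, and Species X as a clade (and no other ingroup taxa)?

C4

Character polarity is set by the outgroup: the derived state is whichever differs from the outgroup's state, so for C1, C2 the derived state is '0', and for the remaining characters it is '1'.
C1 (derived state '0') is unique to Species R (autapomorphy; uninformative for grouping).
C2 (derived state '0') is shared by Species R and Species X — a synapomorphy uniting that clade.
C3 (derived state '1') is shared by all ingroup taxa — unites the whole ingroup.
C4: derived state '1' in Species C, Species R, and Species X only — synapomorphy for {Species C, Species R, Species X}.
C5: derived state '1' in Species R only — an autapomorphy, so it tells us nothing about relationships among taxa.
Only Species C, Species R, Species W, and Species X show the derived state '1' for C6, supporting them as a clade.
Most parsimonious ingroup topology: ((Species W,(Species C,(Species R,Species X))),Species Q).
The clade {Species C, Species R, Species X} is supported by C4: its derived state '1' occurs in exactly those taxa and in no other taxon (including the outgroup).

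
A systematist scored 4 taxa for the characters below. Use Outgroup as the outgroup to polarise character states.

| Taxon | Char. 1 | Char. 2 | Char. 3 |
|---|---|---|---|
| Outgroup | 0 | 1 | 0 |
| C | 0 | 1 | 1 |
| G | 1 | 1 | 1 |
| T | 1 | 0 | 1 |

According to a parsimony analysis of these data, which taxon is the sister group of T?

Character polarity is set by the outgroup: the derived state is whichever differs from the outgroup's state, so for Char. 2 the derived state is '0', and for the remaining characters it is '1'.
Only G and T show the derived state '1' for Char. 1, supporting them as a clade.
Char. 2: derived state '0' in T only — an autapomorphy, so it tells us nothing about relationships among taxa.
All ingroup taxa share the derived state '1' for Char. 3; it defines the ingroup but does not resolve relationships within it.
Most parsimonious ingroup topology: (C,(G,T)).
T and G form a cherry on this tree, so they are sister taxa.

G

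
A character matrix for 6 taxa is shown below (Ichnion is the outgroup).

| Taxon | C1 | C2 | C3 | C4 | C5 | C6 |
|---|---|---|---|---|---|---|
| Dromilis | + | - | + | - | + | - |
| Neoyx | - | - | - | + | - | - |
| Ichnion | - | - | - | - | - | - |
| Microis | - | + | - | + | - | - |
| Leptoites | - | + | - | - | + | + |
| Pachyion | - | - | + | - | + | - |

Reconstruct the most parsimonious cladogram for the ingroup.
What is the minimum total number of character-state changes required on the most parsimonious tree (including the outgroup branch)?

7

The outgroup has state '-' for every character, so '+' is the derived state throughout.
C1 (derived state '+') is unique to Dromilis (autapomorphy; uninformative for grouping).
C2 groups Leptoites and Microis, which is incompatible with the clades supported by the remaining characters; treating it as convergent (homoplasy) costs fewer steps than any alternative tree.
C3 (derived state '+') is shared by Dromilis and Pachyion — a synapomorphy uniting that clade.
Only Microis and Neoyx show the derived state '+' for C4, supporting them as a clade.
Only Dromilis, Leptoites, and Pachyion show the derived state '+' for C5, supporting them as a clade.
C6: derived state '+' in Leptoites only — an autapomorphy, so it tells us nothing about relationships among taxa.
Most parsimonious ingroup topology: (((Pachyion,Dromilis),Leptoites),(Neoyx,Microis)).
Changes per character on this tree: C1: 1; C2: 2; C3: 1; C4: 1; C5: 1; C6: 1.
Total = 7.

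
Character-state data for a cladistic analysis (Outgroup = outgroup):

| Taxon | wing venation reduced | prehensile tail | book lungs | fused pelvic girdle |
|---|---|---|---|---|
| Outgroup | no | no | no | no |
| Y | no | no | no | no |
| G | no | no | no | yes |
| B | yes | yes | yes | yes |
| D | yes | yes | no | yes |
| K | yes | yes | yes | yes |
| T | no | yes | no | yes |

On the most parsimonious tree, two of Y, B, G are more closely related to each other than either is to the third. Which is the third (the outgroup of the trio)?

Y

The outgroup has state 'no' for every character, so 'yes' is the derived state throughout.
wing venation reduced (derived state 'yes') is shared by B, D, and K — a synapomorphy uniting that clade.
prehensile tail: derived state 'yes' in B, D, K, and T only — synapomorphy for {B, D, K, T}.
book lungs (derived state 'yes') is shared by B and K — a synapomorphy uniting that clade.
fused pelvic girdle (derived state 'yes') is shared by B, D, G, K, and T — a synapomorphy uniting that clade.
Most parsimonious ingroup topology: (Y,(G,(((B,K),D),T))).
G and B share a more recent common ancestor with each other than either does with Y, so Y is the least closely related of the three.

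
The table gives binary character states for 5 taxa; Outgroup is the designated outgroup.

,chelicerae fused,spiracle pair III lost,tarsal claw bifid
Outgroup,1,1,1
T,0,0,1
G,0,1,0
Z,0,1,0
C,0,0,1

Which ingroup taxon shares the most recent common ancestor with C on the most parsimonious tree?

The outgroup has state '1' for every character, so '0' is the derived state throughout.
chelicerae fused (derived state '0') is shared by all ingroup taxa — unites the whole ingroup.
spiracle pair III lost (derived state '0') is shared by C and T — a synapomorphy uniting that clade.
tarsal claw bifid: derived state '0' in G and Z only — synapomorphy for {G, Z}.
Most parsimonious ingroup topology: ((T,C),(G,Z)).
C and T form a cherry on this tree, so they are sister taxa.

T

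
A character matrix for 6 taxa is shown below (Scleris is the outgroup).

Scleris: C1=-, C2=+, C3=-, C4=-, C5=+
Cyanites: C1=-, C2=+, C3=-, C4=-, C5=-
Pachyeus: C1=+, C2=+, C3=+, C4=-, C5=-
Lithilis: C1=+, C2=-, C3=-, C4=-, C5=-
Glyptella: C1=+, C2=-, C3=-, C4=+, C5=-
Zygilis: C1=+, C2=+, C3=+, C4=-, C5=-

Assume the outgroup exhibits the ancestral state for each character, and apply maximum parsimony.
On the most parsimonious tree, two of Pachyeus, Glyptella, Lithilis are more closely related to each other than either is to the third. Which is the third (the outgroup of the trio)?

Character polarity is set by the outgroup: the derived state is whichever differs from the outgroup's state, so for C2, C5 the derived state is '-', and for the remaining characters it is '+'.
Only Glyptella, Lithilis, Pachyeus, and Zygilis show the derived state '+' for C1, supporting them as a clade.
C2 (derived state '-') is shared by Glyptella and Lithilis — a synapomorphy uniting that clade.
Only Pachyeus and Zygilis show the derived state '+' for C3, supporting them as a clade.
C4: derived state '+' in Glyptella only — an autapomorphy, so it tells us nothing about relationships among taxa.
All ingroup taxa share the derived state '-' for C5; it defines the ingroup but does not resolve relationships within it.
Most parsimonious ingroup topology: (Cyanites,((Pachyeus,Zygilis),(Lithilis,Glyptella))).
Glyptella and Lithilis share a more recent common ancestor with each other than either does with Pachyeus, so Pachyeus is the least closely related of the three.

Pachyeus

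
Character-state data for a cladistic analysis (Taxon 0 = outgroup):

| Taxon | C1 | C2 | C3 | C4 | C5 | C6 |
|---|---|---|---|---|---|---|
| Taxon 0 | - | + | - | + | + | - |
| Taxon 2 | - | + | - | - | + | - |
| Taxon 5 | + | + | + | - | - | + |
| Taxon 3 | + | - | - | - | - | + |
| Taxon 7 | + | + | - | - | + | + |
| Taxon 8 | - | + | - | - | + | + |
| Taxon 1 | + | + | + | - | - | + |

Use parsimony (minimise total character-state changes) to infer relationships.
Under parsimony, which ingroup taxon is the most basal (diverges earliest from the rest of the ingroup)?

Taxon 2

Character polarity is set by the outgroup: the derived state is whichever differs from the outgroup's state, so for C2, C4, C5 the derived state is '-', and for the remaining characters it is '+'.
Only Taxon 1, Taxon 3, Taxon 5, and Taxon 7 show the derived state '+' for C1, supporting them as a clade.
C2 (derived state '-') is unique to Taxon 3 (autapomorphy; uninformative for grouping).
C3 (derived state '+') is shared by Taxon 1 and Taxon 5 — a synapomorphy uniting that clade.
C4 (derived state '-') is shared by all ingroup taxa — unites the whole ingroup.
C5 (derived state '-') is shared by Taxon 1, Taxon 3, and Taxon 5 — a synapomorphy uniting that clade.
Only Taxon 1, Taxon 3, Taxon 5, Taxon 7, and Taxon 8 show the derived state '+' for C6, supporting them as a clade.
Most parsimonious ingroup topology: (Taxon 2,((((Taxon 5,Taxon 1),Taxon 3),Taxon 7),Taxon 8)).
Taxon 2 is sister to the clade containing all other ingroup taxa, so it is the earliest-diverging (most basal) ingroup lineage.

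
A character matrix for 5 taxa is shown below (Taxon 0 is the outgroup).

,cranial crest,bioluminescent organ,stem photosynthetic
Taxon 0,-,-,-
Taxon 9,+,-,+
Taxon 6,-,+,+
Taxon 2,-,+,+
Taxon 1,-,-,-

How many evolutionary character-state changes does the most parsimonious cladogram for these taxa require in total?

3

The outgroup has state '-' for every character, so '+' is the derived state throughout.
cranial crest (derived state '+') is unique to Taxon 9 (autapomorphy; uninformative for grouping).
Only Taxon 2 and Taxon 6 show the derived state '+' for bioluminescent organ, supporting them as a clade.
stem photosynthetic (derived state '+') is shared by Taxon 2, Taxon 6, and Taxon 9 — a synapomorphy uniting that clade.
Most parsimonious ingroup topology: ((Taxon 9,(Taxon 6,Taxon 2)),Taxon 1).
Changes per character on this tree: cranial crest: 1; bioluminescent organ: 1; stem photosynthetic: 1.
Total = 3.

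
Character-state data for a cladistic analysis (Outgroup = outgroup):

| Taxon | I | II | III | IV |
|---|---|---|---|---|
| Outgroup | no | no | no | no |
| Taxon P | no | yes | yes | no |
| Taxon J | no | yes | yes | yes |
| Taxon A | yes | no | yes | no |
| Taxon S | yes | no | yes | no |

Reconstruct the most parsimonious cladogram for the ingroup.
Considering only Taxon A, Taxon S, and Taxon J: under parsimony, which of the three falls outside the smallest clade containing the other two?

The outgroup has state 'no' for every character, so 'yes' is the derived state throughout.
I (derived state 'yes') is shared by Taxon A and Taxon S — a synapomorphy uniting that clade.
II (derived state 'yes') is shared by Taxon J and Taxon P — a synapomorphy uniting that clade.
III (derived state 'yes') is shared by all ingroup taxa — unites the whole ingroup.
IV (derived state 'yes') is unique to Taxon J (autapomorphy; uninformative for grouping).
Most parsimonious ingroup topology: ((Taxon P,Taxon J),(Taxon A,Taxon S)).
Taxon A and Taxon S share a more recent common ancestor with each other than either does with Taxon J, so Taxon J is the least closely related of the three.

Taxon J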